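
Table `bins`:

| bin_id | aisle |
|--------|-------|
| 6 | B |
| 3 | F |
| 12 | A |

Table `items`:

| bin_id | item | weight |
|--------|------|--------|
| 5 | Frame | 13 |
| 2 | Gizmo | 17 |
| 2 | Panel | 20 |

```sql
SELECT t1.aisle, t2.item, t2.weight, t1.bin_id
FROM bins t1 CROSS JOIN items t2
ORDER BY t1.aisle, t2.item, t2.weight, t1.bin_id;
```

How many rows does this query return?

CROSS JOIN pairs every row of `bins` with every row of `items`: 3 × 3 = 9 rows.

9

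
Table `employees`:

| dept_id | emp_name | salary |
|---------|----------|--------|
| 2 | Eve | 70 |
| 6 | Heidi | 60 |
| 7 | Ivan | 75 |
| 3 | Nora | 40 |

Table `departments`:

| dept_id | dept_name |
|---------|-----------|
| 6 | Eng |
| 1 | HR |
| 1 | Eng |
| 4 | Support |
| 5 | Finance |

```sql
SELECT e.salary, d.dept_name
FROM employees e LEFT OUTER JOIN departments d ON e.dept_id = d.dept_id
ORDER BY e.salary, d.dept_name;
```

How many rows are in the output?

LEFT JOIN keeps every row from `employees`; unmatched rows get NULL for `departments`'s columns.
Matching on e.dept_id = d.dept_id.
Matched pairs: 1; unmatched e rows kept: 3.
Total: 1 matched + 3 padded = 4 rows.

4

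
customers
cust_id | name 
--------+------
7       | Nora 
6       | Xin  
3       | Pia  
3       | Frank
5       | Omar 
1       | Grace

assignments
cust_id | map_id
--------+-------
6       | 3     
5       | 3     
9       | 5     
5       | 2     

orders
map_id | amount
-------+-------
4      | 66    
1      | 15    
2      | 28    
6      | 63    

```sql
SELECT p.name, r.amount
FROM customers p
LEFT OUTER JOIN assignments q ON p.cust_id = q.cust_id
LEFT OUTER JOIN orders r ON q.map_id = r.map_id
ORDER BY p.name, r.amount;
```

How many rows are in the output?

7

Step 1 — p LEFT JOIN q on cust_id → 7 row(s).
Then LEFT JOIN `orders r` on map_id: each of those 7 rows is kept; rows whose q.map_id has no match in r get NULL for r's columns.
Result: 7 row(s).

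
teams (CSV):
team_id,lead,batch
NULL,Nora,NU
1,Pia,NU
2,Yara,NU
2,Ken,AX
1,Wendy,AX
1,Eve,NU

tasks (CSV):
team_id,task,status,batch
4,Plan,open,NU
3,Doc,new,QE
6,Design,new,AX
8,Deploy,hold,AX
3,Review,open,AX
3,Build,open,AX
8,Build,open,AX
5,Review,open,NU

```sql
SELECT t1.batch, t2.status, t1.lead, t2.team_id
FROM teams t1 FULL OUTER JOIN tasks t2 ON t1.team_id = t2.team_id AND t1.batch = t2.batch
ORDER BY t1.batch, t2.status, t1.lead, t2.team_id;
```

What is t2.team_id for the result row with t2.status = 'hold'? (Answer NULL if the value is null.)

FULL OUTER JOIN keeps every row from both sides; unmatched rows get NULL for the other side's columns.
Matching on t1.team_id = t2.team_id AND t1.batch = t2.batch. A NULL in a compared column never satisfies the condition.
Matched pairs: 0; unmatched t1 rows kept: 6; unmatched t2 rows kept: 8.

8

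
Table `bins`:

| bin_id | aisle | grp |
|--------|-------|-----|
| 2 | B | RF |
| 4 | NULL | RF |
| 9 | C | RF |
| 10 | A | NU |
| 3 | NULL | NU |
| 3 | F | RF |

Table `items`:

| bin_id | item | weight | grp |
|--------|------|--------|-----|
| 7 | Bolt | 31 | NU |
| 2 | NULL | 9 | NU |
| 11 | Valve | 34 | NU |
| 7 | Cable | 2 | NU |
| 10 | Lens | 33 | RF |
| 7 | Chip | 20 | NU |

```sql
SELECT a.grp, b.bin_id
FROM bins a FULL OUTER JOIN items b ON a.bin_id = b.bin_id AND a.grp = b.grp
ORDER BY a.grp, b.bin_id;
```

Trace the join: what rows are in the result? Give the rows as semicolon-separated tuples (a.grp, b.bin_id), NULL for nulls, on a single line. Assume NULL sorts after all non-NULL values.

(NU, NULL); (NU, NULL); (RF, NULL); (RF, NULL); (RF, NULL); (RF, NULL); (NULL, 2); (NULL, 7); (NULL, 7); (NULL, 7); (NULL, 10); (NULL, 11)

FULL OUTER JOIN keeps every row from both sides; unmatched rows get NULL for the other side's columns.
Matching on a.bin_id = b.bin_id AND a.grp = b.grp.
Matched pairs: 0; unmatched a rows kept: 6; unmatched b rows kept: 6.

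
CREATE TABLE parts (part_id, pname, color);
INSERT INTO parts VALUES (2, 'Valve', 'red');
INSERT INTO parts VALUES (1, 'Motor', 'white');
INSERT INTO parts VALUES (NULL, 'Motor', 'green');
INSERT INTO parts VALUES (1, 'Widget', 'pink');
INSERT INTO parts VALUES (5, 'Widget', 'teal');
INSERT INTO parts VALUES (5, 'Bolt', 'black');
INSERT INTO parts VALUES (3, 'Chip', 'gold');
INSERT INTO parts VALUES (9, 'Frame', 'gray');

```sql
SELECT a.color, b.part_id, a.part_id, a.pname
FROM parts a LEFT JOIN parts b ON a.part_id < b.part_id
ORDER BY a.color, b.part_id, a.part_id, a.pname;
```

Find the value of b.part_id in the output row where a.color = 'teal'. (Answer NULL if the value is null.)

9

LEFT JOIN keeps every row from `parts a`; unmatched rows get NULL for `parts b`'s columns.
Matching on a.part_id < b.part_id. A NULL in a compared column never satisfies the condition.
- a row (part_id=2): matches 4 b row(s) → 4 output row(s).
- a row (part_id=1): matches 5 b row(s) → 5 output row(s).
- a row (part_id=NULL): no match → kept, b columns NULL.
- a row (part_id=1): matches 5 b row(s) → 5 output row(s).
- a row (part_id=5): matches 1 b row(s) → 1 output row(s).
- a row (part_id=5): matches 1 b row(s) → 1 output row(s).
- a row (part_id=3): matches 3 b row(s) → 3 output row(s).
- a row (part_id=9): no match → kept, b columns NULL.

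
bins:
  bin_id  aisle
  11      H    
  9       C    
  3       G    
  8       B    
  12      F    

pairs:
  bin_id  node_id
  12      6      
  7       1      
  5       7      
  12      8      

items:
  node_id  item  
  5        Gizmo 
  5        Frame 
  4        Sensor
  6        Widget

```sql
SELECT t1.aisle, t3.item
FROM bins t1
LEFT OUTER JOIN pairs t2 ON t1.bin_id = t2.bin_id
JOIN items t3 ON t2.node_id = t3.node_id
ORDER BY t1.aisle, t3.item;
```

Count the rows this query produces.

Step 1 — t1 LEFT JOIN t2 on bin_id → 6 row(s).
Then INNER JOIN `items t3` on node_id: keep only rows whose t2.node_id appears in t3.
Result: 1 row(s).

1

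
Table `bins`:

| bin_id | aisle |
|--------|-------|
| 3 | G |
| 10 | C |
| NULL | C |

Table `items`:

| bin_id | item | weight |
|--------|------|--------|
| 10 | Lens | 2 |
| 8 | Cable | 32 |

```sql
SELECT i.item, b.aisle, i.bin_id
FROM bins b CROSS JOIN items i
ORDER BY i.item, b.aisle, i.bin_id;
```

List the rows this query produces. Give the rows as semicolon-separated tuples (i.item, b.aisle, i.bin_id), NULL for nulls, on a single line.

(Cable, C, 8); (Cable, C, 8); (Cable, G, 8); (Lens, C, 10); (Lens, C, 10); (Lens, G, 10)

CROSS JOIN pairs every row of `bins` with every row of `items`: 3 × 2 = 6 rows.
After projecting and ordering:
i.item | b.aisle | i.bin_id
Cable | C | 8
Cable | C | 8
Cable | G | 8
Lens | C | 10
Lens | C | 10
Lens | G | 10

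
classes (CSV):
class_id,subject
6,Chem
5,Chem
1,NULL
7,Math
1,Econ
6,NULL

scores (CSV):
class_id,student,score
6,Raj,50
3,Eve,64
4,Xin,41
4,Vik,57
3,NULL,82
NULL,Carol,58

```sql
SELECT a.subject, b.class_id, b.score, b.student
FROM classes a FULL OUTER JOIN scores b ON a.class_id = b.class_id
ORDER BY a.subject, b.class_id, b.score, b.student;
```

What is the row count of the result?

FULL OUTER JOIN keeps every row from both sides; unmatched rows get NULL for the other side's columns.
Matching on a.class_id = b.class_id. A NULL in a compared column never satisfies the condition.
- class_id=6: 1 matching b row(s), so 1 row(s) emitted.
- class_id=5: no b row matches, row kept with b columns NULL.
- class_id=1: no b row matches, row kept with b columns NULL.
- class_id=7: no b row matches, row kept with b columns NULL.
- class_id=1: no b row matches, row kept with b columns NULL.
- class_id=6: 1 matching b row(s), so 1 row(s) emitted.
- plus 5 unmatched b row(s), each kept with NULL a columns.
Total: 2 matched + 9 padded = 11 rows.

11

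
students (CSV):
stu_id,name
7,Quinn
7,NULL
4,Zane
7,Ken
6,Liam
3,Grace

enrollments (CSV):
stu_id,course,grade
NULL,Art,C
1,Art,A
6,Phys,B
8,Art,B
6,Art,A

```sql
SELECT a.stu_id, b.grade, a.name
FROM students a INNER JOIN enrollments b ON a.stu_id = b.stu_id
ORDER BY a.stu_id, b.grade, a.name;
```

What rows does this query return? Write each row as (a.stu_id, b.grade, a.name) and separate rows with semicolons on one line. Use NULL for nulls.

(6, A, Liam); (6, B, Liam)

INNER JOIN keeps only pairs where the ON condition holds.
Matching on a.stu_id = b.stu_id. A NULL in a compared column never satisfies the condition.
Matched pairs: 2.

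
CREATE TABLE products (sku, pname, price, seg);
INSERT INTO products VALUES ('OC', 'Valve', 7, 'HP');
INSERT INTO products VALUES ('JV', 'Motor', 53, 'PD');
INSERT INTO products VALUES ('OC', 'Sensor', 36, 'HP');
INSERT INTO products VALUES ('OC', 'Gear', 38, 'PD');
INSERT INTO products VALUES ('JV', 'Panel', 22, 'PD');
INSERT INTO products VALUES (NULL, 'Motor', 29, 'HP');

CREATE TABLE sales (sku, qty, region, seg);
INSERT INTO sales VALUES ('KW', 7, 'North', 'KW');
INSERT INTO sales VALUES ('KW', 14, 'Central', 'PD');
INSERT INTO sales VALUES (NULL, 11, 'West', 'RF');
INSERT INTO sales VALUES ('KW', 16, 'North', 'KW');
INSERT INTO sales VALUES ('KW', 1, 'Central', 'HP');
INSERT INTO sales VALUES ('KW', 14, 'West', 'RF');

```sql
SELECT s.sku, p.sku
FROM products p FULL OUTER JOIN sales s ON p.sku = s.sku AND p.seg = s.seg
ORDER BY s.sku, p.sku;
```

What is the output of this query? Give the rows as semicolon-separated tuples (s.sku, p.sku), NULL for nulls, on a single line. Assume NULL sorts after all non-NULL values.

(KW, NULL); (KW, NULL); (KW, NULL); (KW, NULL); (KW, NULL); (NULL, JV); (NULL, JV); (NULL, OC); (NULL, OC); (NULL, OC); (NULL, NULL); (NULL, NULL)

FULL OUTER JOIN keeps every row from both sides; unmatched rows get NULL for the other side's columns.
Matching on p.sku = s.sku AND p.seg = s.seg. A NULL in a compared column never satisfies the condition.
- p (sku=OC, seg=HP) has no partner → padded with NULL.
- p (sku=JV, seg=PD) has no partner → padded with NULL.
- p (sku=OC, seg=HP) has no partner → padded with NULL.
- p (sku=OC, seg=PD) has no partner → padded with NULL.
- p (sku=JV, seg=PD) has no partner → padded with NULL.
- p (sku=NULL, seg=HP) has no partner → padded with NULL.
- plus 6 unmatched s row(s), each kept with NULL p columns.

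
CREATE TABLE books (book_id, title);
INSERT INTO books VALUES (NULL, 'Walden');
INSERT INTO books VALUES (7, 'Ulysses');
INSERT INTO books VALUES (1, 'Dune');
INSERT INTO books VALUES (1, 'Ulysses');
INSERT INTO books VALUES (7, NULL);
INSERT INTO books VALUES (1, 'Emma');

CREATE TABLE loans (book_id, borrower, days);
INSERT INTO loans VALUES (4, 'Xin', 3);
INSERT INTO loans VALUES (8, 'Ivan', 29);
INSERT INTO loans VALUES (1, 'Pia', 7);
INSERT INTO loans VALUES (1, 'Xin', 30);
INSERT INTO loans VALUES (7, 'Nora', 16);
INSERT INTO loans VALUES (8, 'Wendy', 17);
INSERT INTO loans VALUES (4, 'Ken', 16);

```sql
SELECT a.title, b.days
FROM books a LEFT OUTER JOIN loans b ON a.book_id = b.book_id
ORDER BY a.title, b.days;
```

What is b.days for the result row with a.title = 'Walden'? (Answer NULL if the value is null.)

NULL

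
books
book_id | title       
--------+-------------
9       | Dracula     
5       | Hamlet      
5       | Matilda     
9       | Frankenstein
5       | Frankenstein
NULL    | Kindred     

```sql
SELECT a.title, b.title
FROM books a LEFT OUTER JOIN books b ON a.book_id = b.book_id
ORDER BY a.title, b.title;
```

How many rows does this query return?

LEFT JOIN keeps every row from `books a`; unmatched rows get NULL for `books b`'s columns.
Matching on a.book_id = b.book_id. A NULL in a compared column never satisfies the condition.
- a (book_id=9) pairs with 2 row(s) of b.
- a (book_id=5) pairs with 3 row(s) of b.
- a (book_id=5) pairs with 3 row(s) of b.
- a (book_id=9) pairs with 2 row(s) of b.
- a (book_id=5) pairs with 3 row(s) of b.
- a (book_id=NULL) has no partner → padded with NULL.
Total: 13 matched + 1 padded = 14 rows.

14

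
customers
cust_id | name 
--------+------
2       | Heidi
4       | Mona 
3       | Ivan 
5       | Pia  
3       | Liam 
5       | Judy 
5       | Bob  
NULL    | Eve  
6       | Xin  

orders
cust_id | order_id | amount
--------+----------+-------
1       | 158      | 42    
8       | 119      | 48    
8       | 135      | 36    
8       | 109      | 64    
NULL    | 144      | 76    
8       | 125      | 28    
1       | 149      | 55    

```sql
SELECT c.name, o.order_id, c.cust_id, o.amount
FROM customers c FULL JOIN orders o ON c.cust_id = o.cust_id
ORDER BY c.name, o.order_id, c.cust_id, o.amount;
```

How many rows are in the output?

16

FULL OUTER JOIN keeps every row from both sides; unmatched rows get NULL for the other side's columns.
Matching on c.cust_id = o.cust_id. A NULL in a compared column never satisfies the condition.
- c (cust_id=2) has no partner → padded with NULL.
- c (cust_id=4) has no partner → padded with NULL.
- c (cust_id=3) has no partner → padded with NULL.
- c (cust_id=5) has no partner → padded with NULL.
- c (cust_id=3) has no partner → padded with NULL.
- c (cust_id=5) has no partner → padded with NULL.
- c (cust_id=5) has no partner → padded with NULL.
- c (cust_id=NULL) has no partner → padded with NULL.
- c (cust_id=6) has no partner → padded with NULL.
- 7 o row(s) had no c match → kept, c columns NULL.
Total: 0 matched + 16 padded = 16 rows.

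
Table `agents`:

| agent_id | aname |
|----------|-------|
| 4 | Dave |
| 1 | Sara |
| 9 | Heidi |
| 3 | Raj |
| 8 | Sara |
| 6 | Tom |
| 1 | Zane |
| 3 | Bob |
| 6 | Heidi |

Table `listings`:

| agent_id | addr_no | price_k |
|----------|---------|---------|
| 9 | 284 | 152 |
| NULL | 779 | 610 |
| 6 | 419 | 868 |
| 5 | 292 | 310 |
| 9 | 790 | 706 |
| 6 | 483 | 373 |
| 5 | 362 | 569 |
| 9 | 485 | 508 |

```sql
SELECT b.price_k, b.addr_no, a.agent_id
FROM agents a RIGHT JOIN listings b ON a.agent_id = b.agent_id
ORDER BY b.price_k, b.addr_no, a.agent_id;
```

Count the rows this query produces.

10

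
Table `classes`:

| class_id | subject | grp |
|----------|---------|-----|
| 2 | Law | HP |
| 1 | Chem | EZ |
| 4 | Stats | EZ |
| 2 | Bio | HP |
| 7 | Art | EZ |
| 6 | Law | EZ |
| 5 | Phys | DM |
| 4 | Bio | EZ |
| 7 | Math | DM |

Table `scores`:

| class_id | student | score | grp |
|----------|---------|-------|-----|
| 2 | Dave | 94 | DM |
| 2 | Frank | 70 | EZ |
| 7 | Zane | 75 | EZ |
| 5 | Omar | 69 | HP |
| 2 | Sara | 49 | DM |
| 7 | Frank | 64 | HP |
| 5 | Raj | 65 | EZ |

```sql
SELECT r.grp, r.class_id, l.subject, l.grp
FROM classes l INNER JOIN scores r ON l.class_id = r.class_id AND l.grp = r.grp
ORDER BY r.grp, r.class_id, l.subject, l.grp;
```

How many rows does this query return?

INNER JOIN keeps only pairs where the ON condition holds.
Matching on l.class_id = r.class_id AND l.grp = r.grp.
- class_id=2, grp=HP: no matching r row, dropped.
- class_id=1, grp=EZ: no matching r row, dropped.
- class_id=4, grp=EZ: no matching r row, dropped.
- class_id=2, grp=HP: no matching r row, dropped.
- class_id=7, grp=EZ: 1 matching r row(s), so 1 row(s) emitted.
- class_id=6, grp=EZ: no matching r row, dropped.
- class_id=5, grp=DM: no matching r row, dropped.
- class_id=4, grp=EZ: no matching r row, dropped.
- class_id=7, grp=DM: no matching r row, dropped.
Total: 1 rows.

1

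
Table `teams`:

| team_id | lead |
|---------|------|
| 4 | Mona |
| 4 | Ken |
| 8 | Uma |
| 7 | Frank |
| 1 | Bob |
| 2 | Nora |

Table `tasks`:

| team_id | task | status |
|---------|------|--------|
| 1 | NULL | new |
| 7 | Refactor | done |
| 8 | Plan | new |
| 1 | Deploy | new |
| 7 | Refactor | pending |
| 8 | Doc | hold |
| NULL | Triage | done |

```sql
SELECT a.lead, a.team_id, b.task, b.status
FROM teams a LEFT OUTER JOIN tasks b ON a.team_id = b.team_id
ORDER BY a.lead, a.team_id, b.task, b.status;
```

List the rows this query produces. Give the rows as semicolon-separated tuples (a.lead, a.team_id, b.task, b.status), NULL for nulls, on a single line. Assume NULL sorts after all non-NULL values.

LEFT JOIN keeps every row from `teams`; unmatched rows get NULL for `tasks`'s columns.
Matching on a.team_id = b.team_id. A NULL in a compared column never satisfies the condition.
- a[0] team_id=4 → no match; kept with NULLs on the b side.
- a[1] team_id=4 → no match; kept with NULLs on the b side.
- a[2] team_id=8 → 2 match(es) in b → 2 row(s).
- a[3] team_id=7 → 2 match(es) in b → 2 row(s).
- a[4] team_id=1 → 2 match(es) in b → 2 row(s).
- a[5] team_id=2 → no match; kept with NULLs on the b side.
After projecting and ordering:
a.lead | a.team_id | b.task | b.status
Bob | 1 | Deploy | new
Bob | 1 | NULL | new
Frank | 7 | Refactor | done
Frank | 7 | Refactor | pending
Ken | 4 | NULL | NULL
Mona | 4 | NULL | NULL
Nora | 2 | NULL | NULL
Uma | 8 | Doc | hold
Uma | 8 | Plan | new

(Bob, 1, Deploy, new); (Bob, 1, NULL, new); (Frank, 7, Refactor, done); (Frank, 7, Refactor, pending); (Ken, 4, NULL, NULL); (Mona, 4, NULL, NULL); (Nora, 2, NULL, NULL); (Uma, 8, Doc, hold); (Uma, 8, Plan, new)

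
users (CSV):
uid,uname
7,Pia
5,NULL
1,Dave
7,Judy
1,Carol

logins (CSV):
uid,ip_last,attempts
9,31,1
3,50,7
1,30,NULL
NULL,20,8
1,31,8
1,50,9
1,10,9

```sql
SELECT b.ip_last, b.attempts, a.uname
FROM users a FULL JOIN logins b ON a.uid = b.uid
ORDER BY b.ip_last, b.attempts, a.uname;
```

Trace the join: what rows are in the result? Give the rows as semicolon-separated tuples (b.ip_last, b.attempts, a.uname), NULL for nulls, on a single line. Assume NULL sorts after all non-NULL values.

FULL OUTER JOIN keeps every row from both sides; unmatched rows get NULL for the other side's columns.
Matching on a.uid = b.uid. A NULL in a compared column never satisfies the condition.
Matched pairs: 8; unmatched a rows kept: 3; unmatched b rows kept: 3.

(10, 9, Carol); (10, 9, Dave); (20, 8, NULL); (30, NULL, Carol); (30, NULL, Dave); (31, 1, NULL); (31, 8, Carol); (31, 8, Dave); (50, 7, NULL); (50, 9, Carol); (50, 9, Dave); (NULL, NULL, Judy); (NULL, NULL, Pia); (NULL, NULL, NULL)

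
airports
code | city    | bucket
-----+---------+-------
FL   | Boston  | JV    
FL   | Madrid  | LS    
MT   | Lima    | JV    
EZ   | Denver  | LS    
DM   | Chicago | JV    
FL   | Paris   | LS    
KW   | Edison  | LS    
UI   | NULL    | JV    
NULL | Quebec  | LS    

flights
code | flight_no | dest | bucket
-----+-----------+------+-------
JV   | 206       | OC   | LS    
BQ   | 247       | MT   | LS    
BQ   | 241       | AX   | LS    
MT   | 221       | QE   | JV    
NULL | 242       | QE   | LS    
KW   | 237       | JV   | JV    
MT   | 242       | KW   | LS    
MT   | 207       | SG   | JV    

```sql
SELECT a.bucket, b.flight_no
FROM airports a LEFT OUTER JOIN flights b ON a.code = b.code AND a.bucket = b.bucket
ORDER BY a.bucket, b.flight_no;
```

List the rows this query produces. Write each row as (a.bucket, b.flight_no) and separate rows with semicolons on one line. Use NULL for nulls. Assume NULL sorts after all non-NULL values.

LEFT JOIN keeps every row from `airports`; unmatched rows get NULL for `flights`'s columns.
Matching on a.code = b.code AND a.bucket = b.bucket. A NULL in a compared column never satisfies the condition.
- a row (code=FL, bucket=JV): no match → kept, b columns NULL.
- a row (code=FL, bucket=LS): no match → kept, b columns NULL.
- a row (code=MT, bucket=JV): matches 2 b row(s) → 2 output row(s).
- a row (code=EZ, bucket=LS): no match → kept, b columns NULL.
- a row (code=DM, bucket=JV): no match → kept, b columns NULL.
- a row (code=FL, bucket=LS): no match → kept, b columns NULL.
- a row (code=KW, bucket=LS): no match → kept, b columns NULL.
- a row (code=UI, bucket=JV): no match → kept, b columns NULL.
- a row (code=NULL, bucket=LS): no match → kept, b columns NULL.
After projecting and ordering:
a.bucket | b.flight_no
JV | 207
JV | 221
JV | NULL
JV | NULL
JV | NULL
LS | NULL
LS | NULL
LS | NULL
LS | NULL
LS | NULL

(JV, 207); (JV, 221); (JV, NULL); (JV, NULL); (JV, NULL); (LS, NULL); (LS, NULL); (LS, NULL); (LS, NULL); (LS, NULL)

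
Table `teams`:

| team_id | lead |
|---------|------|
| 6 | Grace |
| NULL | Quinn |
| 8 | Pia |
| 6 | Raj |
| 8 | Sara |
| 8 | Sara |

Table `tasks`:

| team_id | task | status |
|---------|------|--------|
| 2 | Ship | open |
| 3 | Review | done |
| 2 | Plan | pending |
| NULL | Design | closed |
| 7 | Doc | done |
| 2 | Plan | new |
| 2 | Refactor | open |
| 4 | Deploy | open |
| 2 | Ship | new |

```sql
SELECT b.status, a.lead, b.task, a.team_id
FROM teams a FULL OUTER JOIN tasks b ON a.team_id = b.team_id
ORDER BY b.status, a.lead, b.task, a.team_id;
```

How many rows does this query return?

FULL OUTER JOIN keeps every row from both sides; unmatched rows get NULL for the other side's columns.
Matching on a.team_id = b.team_id. A NULL in a compared column never satisfies the condition.
- a row (team_id=6): no match → kept, b columns NULL.
- a row (team_id=NULL): no match → kept, b columns NULL.
- a row (team_id=8): no match → kept, b columns NULL.
- a row (team_id=6): no match → kept, b columns NULL.
- a row (team_id=8): no match → kept, b columns NULL.
- a row (team_id=8): no match → kept, b columns NULL.
- 9 row(s) from b found no a partner → padded with NULL.
Total: 0 matched + 15 padded = 15 rows.

15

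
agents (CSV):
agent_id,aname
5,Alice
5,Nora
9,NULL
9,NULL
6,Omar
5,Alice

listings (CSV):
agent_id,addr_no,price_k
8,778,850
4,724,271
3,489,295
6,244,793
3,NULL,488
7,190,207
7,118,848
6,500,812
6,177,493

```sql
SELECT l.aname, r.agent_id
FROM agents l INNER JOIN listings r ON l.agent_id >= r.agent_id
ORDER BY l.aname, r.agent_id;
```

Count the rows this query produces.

INNER JOIN keeps only pairs where the ON condition holds.
Matching on l.agent_id >= r.agent_id.
Matched pairs: 33.
Total: 33 rows.

33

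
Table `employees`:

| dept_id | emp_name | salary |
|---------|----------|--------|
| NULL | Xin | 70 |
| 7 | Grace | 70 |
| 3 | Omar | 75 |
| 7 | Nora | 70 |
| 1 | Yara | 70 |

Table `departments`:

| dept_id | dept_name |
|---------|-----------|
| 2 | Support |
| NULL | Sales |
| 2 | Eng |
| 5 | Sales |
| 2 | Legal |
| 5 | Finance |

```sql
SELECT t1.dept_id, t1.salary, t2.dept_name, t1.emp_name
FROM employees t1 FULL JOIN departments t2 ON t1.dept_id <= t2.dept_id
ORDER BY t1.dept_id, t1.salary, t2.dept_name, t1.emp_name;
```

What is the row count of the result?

11

FULL OUTER JOIN keeps every row from both sides; unmatched rows get NULL for the other side's columns.
Matching on t1.dept_id <= t2.dept_id. A NULL in a compared column never satisfies the condition.
Matched pairs: 7; unmatched t1 rows kept: 3; unmatched t2 rows kept: 1.
Total: 7 matched + 4 padded = 11 rows.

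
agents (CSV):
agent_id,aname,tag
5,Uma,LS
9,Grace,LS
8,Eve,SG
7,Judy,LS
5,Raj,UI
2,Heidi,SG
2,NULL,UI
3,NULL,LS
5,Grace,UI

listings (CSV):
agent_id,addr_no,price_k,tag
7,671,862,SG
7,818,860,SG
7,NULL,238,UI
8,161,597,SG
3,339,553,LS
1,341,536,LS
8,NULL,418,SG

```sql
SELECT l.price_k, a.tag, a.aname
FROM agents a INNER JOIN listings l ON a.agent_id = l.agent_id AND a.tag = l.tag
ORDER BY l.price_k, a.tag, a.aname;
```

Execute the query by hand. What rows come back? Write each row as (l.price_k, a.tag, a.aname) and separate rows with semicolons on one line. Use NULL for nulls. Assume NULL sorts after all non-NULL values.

INNER JOIN keeps only pairs where the ON condition holds.
Matching on a.agent_id = l.agent_id AND a.tag = l.tag.
- a[0] agent_id=5, tag=LS → no match; dropped.
- a[1] agent_id=9, tag=LS → no match; dropped.
- a[2] agent_id=8, tag=SG → 2 match(es) in l → 2 row(s).
- a[3] agent_id=7, tag=LS → no match; dropped.
- a[4] agent_id=5, tag=UI → no match; dropped.
- a[5] agent_id=2, tag=SG → no match; dropped.
- a[6] agent_id=2, tag=UI → no match; dropped.
- a[7] agent_id=3, tag=LS → 1 match(es) in l → 1 row(s).
- a[8] agent_id=5, tag=UI → no match; dropped.
After projecting and ordering:
l.price_k | a.tag | a.aname
418 | SG | Eve
553 | LS | NULL
597 | SG | Eve

(418, SG, Eve); (553, LS, NULL); (597, SG, Eve)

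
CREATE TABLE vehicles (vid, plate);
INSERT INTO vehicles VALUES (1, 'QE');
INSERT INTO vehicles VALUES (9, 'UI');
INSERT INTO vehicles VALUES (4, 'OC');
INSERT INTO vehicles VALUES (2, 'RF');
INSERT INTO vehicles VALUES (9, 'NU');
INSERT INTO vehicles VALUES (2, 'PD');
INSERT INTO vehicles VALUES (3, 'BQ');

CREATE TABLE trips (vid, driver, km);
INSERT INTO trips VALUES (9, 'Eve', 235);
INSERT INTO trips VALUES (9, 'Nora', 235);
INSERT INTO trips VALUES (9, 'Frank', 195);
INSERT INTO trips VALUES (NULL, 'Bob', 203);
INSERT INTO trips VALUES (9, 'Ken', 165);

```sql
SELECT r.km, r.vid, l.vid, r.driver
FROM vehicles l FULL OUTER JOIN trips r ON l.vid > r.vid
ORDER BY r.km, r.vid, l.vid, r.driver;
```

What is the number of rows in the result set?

12

FULL OUTER JOIN keeps every row from both sides; unmatched rows get NULL for the other side's columns.
Matching on l.vid > r.vid. A NULL in a compared column never satisfies the condition.
- vid=1: no r row matches, row kept with r columns NULL.
- vid=9: no r row matches, row kept with r columns NULL.
- vid=4: no r row matches, row kept with r columns NULL.
- vid=2: no r row matches, row kept with r columns NULL.
- vid=9: no r row matches, row kept with r columns NULL.
- vid=2: no r row matches, row kept with r columns NULL.
- vid=3: no r row matches, row kept with r columns NULL.
- plus 5 unmatched r row(s), each kept with NULL l columns.
Total: 0 matched + 12 padded = 12 rows.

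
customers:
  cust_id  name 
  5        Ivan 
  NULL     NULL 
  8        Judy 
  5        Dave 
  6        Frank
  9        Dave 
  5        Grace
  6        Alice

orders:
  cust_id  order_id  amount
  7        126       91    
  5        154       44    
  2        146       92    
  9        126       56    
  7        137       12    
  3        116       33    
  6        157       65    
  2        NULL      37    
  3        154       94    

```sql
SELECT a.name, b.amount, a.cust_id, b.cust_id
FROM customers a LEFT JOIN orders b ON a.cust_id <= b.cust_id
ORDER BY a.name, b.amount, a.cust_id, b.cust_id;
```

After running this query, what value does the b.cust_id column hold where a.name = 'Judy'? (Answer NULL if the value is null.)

9

LEFT JOIN keeps every row from `customers`; unmatched rows get NULL for `orders`'s columns.
Matching on a.cust_id <= b.cust_id. A NULL in a compared column never satisfies the condition.
Matched pairs: 25; unmatched a rows kept: 1.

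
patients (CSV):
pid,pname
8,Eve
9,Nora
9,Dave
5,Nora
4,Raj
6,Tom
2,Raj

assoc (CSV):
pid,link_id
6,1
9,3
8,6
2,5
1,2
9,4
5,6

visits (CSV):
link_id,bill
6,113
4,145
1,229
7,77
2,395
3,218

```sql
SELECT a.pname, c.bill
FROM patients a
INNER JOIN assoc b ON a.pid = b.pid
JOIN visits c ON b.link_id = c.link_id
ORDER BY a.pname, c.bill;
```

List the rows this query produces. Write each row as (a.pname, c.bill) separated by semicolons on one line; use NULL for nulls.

Joins associate left-to-right: patients INNER JOIN assoc on pid gives 8 intermediate row(s).
Then INNER JOIN `visits c` on link_id: keep only rows whose b.link_id appears in c.

(Dave, 145); (Dave, 218); (Eve, 113); (Nora, 113); (Nora, 145); (Nora, 218); (Tom, 229)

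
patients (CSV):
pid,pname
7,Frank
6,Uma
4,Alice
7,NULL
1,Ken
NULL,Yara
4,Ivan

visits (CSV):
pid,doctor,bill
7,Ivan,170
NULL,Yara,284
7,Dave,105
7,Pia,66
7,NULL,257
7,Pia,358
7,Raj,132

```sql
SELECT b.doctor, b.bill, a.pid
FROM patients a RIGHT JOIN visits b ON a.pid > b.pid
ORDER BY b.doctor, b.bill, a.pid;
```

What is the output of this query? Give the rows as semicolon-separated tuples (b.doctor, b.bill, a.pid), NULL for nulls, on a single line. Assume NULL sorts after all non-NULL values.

(Dave, 105, NULL); (Ivan, 170, NULL); (Pia, 66, NULL); (Pia, 358, NULL); (Raj, 132, NULL); (Yara, 284, NULL); (NULL, 257, NULL)

RIGHT JOIN keeps every row from `visits`; unmatched rows get NULL for `patients`'s columns.
Matching on a.pid > b.pid. A NULL in a compared column never satisfies the condition.
- a row (pid=7): no match.
- a row (pid=6): no match.
- a row (pid=4): no match.
- a row (pid=7): no match.
- a row (pid=1): no match.
- a row (pid=NULL): no match.
- a row (pid=4): no match.
- 7 b row(s) had no a match → kept, a columns NULL.
After projecting and ordering:
b.doctor | b.bill | a.pid
Dave | 105 | NULL
Ivan | 170 | NULL
Pia | 66 | NULL
Pia | 358 | NULL
Raj | 132 | NULL
Yara | 284 | NULL
NULL | 257 | NULL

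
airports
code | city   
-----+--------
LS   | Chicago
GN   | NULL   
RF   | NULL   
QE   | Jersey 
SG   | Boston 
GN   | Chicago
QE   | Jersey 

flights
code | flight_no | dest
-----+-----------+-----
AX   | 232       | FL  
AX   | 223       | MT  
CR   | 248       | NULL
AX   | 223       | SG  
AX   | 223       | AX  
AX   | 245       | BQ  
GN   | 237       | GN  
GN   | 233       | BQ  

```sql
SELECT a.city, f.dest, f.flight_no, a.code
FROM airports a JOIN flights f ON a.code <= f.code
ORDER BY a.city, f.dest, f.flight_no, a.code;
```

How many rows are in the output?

INNER JOIN keeps only pairs where the ON condition holds.
Matching on a.code <= f.code.
- a[0] code=LS → no match; dropped.
- a[1] code=GN → 2 match(es) in f → 2 row(s).
- a[2] code=RF → no match; dropped.
- a[3] code=QE → no match; dropped.
- a[4] code=SG → no match; dropped.
- a[5] code=GN → 2 match(es) in f → 2 row(s).
- a[6] code=QE → no match; dropped.
Total: 4 rows.

4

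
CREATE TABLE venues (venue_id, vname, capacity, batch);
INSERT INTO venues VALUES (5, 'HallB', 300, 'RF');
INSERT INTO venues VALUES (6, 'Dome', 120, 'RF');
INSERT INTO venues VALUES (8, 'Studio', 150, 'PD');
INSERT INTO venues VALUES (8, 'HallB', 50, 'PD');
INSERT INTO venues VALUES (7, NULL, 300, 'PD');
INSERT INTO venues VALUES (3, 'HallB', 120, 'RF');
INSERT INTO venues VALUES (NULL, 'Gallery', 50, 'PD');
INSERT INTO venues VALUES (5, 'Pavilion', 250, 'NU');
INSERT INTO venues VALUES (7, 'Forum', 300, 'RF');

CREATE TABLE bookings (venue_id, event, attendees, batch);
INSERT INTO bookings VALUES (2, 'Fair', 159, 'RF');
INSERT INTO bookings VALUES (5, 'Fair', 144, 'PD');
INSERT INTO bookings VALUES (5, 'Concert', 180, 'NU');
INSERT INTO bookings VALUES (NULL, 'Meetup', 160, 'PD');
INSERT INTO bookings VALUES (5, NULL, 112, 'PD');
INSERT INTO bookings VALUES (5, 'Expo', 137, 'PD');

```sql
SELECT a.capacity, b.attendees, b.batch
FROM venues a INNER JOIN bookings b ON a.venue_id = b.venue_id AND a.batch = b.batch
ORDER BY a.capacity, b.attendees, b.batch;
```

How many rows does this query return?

INNER JOIN keeps only pairs where the ON condition holds.
Matching on a.venue_id = b.venue_id AND a.batch = b.batch. A NULL in a compared column never satisfies the condition.
- a (venue_id=5, batch=RF) has no partner → excluded.
- a (venue_id=6, batch=RF) has no partner → excluded.
- a (venue_id=8, batch=PD) has no partner → excluded.
- a (venue_id=8, batch=PD) has no partner → excluded.
- a (venue_id=7, batch=PD) has no partner → excluded.
- a (venue_id=3, batch=RF) has no partner → excluded.
- a (venue_id=NULL, batch=PD) has no partner → excluded.
- a (venue_id=5, batch=NU) pairs with 1 row(s) of b.
- a (venue_id=7, batch=RF) has no partner → excluded.
Total: 1 rows.

1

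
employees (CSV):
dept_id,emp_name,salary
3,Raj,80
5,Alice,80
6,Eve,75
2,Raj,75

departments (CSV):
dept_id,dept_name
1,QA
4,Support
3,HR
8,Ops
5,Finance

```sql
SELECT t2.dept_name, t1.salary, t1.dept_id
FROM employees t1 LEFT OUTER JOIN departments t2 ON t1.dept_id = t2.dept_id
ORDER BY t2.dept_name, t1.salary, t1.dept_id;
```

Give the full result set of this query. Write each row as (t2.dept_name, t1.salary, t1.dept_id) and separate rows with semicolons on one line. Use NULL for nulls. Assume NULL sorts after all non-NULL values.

LEFT JOIN keeps every row from `employees`; unmatched rows get NULL for `departments`'s columns.
Matching on t1.dept_id = t2.dept_id.
- t1[0] dept_id=3 → 1 match(es) in t2 → 1 row(s).
- t1[1] dept_id=5 → 1 match(es) in t2 → 1 row(s).
- t1[2] dept_id=6 → no match; kept with NULLs on the t2 side.
- t1[3] dept_id=2 → no match; kept with NULLs on the t2 side.
After projecting and ordering:
t2.dept_name | t1.salary | t1.dept_id
Finance | 80 | 5
HR | 80 | 3
NULL | 75 | 2
NULL | 75 | 6

(Finance, 80, 5); (HR, 80, 3); (NULL, 75, 2); (NULL, 75, 6)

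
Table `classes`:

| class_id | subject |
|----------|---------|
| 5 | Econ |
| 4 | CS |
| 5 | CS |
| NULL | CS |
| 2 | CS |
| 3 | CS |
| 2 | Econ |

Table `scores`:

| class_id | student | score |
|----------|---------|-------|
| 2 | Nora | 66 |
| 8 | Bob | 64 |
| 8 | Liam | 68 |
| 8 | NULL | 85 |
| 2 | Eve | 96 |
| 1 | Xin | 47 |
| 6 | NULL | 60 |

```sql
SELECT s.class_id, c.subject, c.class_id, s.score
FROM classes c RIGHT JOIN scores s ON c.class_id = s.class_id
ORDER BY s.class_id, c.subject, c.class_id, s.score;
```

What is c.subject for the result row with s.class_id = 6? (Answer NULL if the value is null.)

NULL

RIGHT JOIN keeps every row from `scores`; unmatched rows get NULL for `classes`'s columns.
Matching on c.class_id = s.class_id. A NULL in a compared column never satisfies the condition.
- c[0] class_id=5 → no match.
- c[1] class_id=4 → no match.
- c[2] class_id=5 → no match.
- c[3] class_id=NULL → no match.
- c[4] class_id=2 → 2 match(es) in s → 2 row(s).
- c[5] class_id=3 → no match.
- c[6] class_id=2 → 2 match(es) in s → 2 row(s).
- 5 row(s) from s found no c partner → padded with NULL.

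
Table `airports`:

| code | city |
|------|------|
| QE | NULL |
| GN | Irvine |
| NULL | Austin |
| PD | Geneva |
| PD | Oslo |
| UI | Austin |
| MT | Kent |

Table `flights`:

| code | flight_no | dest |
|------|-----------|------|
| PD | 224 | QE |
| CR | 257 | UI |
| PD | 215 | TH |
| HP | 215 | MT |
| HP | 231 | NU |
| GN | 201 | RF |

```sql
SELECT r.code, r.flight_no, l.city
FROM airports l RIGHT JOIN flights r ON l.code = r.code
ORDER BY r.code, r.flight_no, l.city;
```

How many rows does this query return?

8

RIGHT JOIN keeps every row from `flights`; unmatched rows get NULL for `airports`'s columns.
Matching on l.code = r.code. A NULL in a compared column never satisfies the condition.
- l row (code=QE): no match.
- l row (code=GN): matches 1 r row(s) → 1 output row(s).
- l row (code=NULL): no match.
- l row (code=PD): matches 2 r row(s) → 2 output row(s).
- l row (code=PD): matches 2 r row(s) → 2 output row(s).
- l row (code=UI): no match.
- l row (code=MT): no match.
- plus 3 unmatched r row(s), each kept with NULL l columns.
Total: 5 matched + 3 padded = 8 rows.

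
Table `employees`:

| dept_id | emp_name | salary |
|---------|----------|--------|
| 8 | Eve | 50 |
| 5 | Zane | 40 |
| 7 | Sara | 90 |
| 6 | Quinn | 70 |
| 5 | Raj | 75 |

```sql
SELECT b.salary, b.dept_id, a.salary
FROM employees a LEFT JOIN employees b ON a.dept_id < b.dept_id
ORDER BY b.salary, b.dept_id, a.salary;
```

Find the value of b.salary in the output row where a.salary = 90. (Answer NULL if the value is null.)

50

LEFT JOIN keeps every row from `employees a`; unmatched rows get NULL for `employees b`'s columns.
Matching on a.dept_id < b.dept_id.
Matched pairs: 9; unmatched a rows kept: 1.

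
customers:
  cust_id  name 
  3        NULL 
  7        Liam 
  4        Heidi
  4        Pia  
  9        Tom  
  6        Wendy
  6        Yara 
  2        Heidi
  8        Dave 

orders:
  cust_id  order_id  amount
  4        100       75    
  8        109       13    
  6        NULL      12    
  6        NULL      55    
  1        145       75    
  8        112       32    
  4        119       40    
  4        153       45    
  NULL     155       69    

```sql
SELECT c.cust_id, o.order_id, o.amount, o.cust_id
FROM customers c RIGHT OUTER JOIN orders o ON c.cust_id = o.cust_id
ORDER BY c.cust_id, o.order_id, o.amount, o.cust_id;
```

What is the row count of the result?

RIGHT JOIN keeps every row from `orders`; unmatched rows get NULL for `customers`'s columns.
Matching on c.cust_id = o.cust_id. A NULL in a compared column never satisfies the condition.
- c row (cust_id=3): no match.
- c row (cust_id=7): no match.
- c row (cust_id=4): matches 3 o row(s) → 3 output row(s).
- c row (cust_id=4): matches 3 o row(s) → 3 output row(s).
- c row (cust_id=9): no match.
- c row (cust_id=6): matches 2 o row(s) → 2 output row(s).
- c row (cust_id=6): matches 2 o row(s) → 2 output row(s).
- c row (cust_id=2): no match.
- c row (cust_id=8): matches 2 o row(s) → 2 output row(s).
- 2 row(s) from o found no c partner → padded with NULL.
Total: 12 matched + 2 padded = 14 rows.

14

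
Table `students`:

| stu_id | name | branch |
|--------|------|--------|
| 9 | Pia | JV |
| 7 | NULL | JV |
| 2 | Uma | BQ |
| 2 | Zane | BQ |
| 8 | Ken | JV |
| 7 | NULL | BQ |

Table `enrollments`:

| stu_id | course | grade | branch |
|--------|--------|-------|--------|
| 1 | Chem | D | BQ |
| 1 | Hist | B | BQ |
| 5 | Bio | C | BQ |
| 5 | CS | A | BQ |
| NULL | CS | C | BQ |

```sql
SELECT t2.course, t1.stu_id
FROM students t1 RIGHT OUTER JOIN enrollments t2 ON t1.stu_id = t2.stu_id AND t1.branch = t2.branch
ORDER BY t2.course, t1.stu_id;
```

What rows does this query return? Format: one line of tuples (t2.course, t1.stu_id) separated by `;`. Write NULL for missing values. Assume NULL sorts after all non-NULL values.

RIGHT JOIN keeps every row from `enrollments`; unmatched rows get NULL for `students`'s columns.
Matching on t1.stu_id = t2.stu_id AND t1.branch = t2.branch. A NULL in a compared column never satisfies the condition.
- stu_id=9, branch=JV: no matching t2 row.
- stu_id=7, branch=JV: no matching t2 row.
- stu_id=2, branch=BQ: no matching t2 row.
- stu_id=2, branch=BQ: no matching t2 row.
- stu_id=8, branch=JV: no matching t2 row.
- stu_id=7, branch=BQ: no matching t2 row.
- 5 t2 row(s) had no t1 match → kept, t1 columns NULL.
After projecting and ordering:
t2.course | t1.stu_id
Bio | NULL
CS | NULL
CS | NULL
Chem | NULL
Hist | NULL

(Bio, NULL); (CS, NULL); (CS, NULL); (Chem, NULL); (Hist, NULL)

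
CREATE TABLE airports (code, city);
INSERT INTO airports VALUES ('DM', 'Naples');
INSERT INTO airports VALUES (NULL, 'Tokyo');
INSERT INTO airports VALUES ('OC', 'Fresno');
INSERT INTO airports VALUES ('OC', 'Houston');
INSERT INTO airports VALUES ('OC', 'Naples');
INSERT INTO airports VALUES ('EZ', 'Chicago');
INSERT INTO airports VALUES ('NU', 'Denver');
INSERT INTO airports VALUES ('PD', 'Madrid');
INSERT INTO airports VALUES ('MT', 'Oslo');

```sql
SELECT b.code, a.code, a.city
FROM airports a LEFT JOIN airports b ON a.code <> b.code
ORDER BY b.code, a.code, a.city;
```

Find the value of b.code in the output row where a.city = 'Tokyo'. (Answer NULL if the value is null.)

NULL

LEFT JOIN keeps every row from `airports a`; unmatched rows get NULL for `airports b`'s columns.
Matching on a.code <> b.code. A NULL in a compared column never satisfies the condition.
- a (code=DM) pairs with 7 row(s) of b.
- a (code=NULL) has no partner → padded with NULL.
- a (code=OC) pairs with 5 row(s) of b.
- a (code=OC) pairs with 5 row(s) of b.
- a (code=OC) pairs with 5 row(s) of b.
- a (code=EZ) pairs with 7 row(s) of b.
- a (code=NU) pairs with 7 row(s) of b.
- a (code=PD) pairs with 7 row(s) of b.
- a (code=MT) pairs with 7 row(s) of b.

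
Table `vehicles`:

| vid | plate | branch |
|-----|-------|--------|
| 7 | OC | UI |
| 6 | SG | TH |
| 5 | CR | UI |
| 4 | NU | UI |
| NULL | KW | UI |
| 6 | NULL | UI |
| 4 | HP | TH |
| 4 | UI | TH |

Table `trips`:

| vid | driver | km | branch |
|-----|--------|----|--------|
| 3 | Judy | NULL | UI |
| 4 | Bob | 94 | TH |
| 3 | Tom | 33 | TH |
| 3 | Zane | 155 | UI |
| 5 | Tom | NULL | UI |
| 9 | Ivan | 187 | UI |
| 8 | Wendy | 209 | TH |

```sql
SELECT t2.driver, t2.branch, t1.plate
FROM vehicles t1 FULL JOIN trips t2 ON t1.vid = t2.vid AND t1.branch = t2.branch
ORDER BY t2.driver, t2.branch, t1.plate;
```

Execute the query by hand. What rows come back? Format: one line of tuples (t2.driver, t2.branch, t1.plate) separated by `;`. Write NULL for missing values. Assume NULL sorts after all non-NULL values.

(Bob, TH, HP); (Bob, TH, UI); (Ivan, UI, NULL); (Judy, UI, NULL); (Tom, TH, NULL); (Tom, UI, CR); (Wendy, TH, NULL); (Zane, UI, NULL); (NULL, NULL, KW); (NULL, NULL, NU); (NULL, NULL, OC); (NULL, NULL, SG); (NULL, NULL, NULL)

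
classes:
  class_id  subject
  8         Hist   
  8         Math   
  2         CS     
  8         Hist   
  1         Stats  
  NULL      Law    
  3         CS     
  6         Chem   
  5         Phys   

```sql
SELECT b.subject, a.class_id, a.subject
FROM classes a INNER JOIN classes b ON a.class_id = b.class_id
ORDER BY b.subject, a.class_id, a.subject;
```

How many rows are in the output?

INNER JOIN keeps only pairs where the ON condition holds.
Matching on a.class_id = b.class_id. A NULL in a compared column never satisfies the condition.
Matched pairs: 14.
Total: 14 rows.

14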